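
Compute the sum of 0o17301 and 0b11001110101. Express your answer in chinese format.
Convert 0o17301 (octal) → 1×4096 + 7×512 + 3×64 + 1 = 7873 (decimal)
Convert 0b11001110101 (binary) → 1024 + 512 + 64 + 32 + 16 + 4 + 1 = 1653 (decimal)
Compute 7873 + 1653 = 9526
Convert 9526 (decimal) → 9526 = 9×1000 + 5×100 + 2×10 + 6 → 九千五百二十六 (Chinese numeral)
九千五百二十六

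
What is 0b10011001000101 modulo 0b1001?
Convert 0b10011001000101 (binary) → 8192 + 1024 + 512 + 64 + 4 + 1 = 9797 (decimal)
Convert 0b1001 (binary) → 8 + 1 = 9 (decimal)
Compute 9797 mod 9 = 5
5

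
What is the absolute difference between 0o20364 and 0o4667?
Convert 0o20364 (octal) → 2×4096 + 3×64 + 6×8 + 4 = 8436 (decimal)
Convert 0o4667 (octal) → 4×512 + 6×64 + 6×8 + 7 = 2487 (decimal)
Compute |8436 - 2487| = 5949
5949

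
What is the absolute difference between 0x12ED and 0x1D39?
Convert 0x12ED (hexadecimal) → 1×4096 + 2×256 + 14×16 + 13 = 4845 (decimal)
Convert 0x1D39 (hexadecimal) → 1×4096 + 13×256 + 3×16 + 9 = 7481 (decimal)
Compute |4845 - 7481| = 2636
2636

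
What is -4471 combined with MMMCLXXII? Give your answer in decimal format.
Convert MMMCLXXII (Roman numeral) → 1000 + 1000 + 1000 + 100 + 50 + 10 + 10 + 1 + 1 = 3172 (decimal)
Compute -4471 + 3172 = -1299
-1299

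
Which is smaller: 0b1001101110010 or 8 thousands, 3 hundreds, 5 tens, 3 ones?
Convert 0b1001101110010 (binary) → 4096 + 512 + 256 + 64 + 32 + 16 + 2 = 4978 (decimal)
Convert 8 thousands, 3 hundreds, 5 tens, 3 ones (place-value notation) → 8×1000 + 3×100 + 5×10 + 3 = 8353 (decimal)
Compare 4978 vs 8353: smaller = 4978
4978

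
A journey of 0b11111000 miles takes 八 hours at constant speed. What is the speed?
Convert 0b11111000 (binary) → 128 + 64 + 32 + 16 + 8 = 248 (decimal)
Convert 八 (Chinese numeral) → 8 (decimal)
Compute 248 ÷ 8 = 31
31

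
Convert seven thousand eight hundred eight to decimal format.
Convert seven thousand eight hundred eight (English words) → 7×1000 + 8×100 + 8 = 7808 (decimal)
7808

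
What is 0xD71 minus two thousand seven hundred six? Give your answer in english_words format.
Convert 0xD71 (hexadecimal) → 13×256 + 7×16 + 1 = 3441 (decimal)
Convert two thousand seven hundred six (English words) → 2×1000 + 7×100 + 6 = 2706 (decimal)
Compute 3441 - 2706 = 735
Convert 735 (decimal) → 735 = 7×100 + 35 → seven hundred thirty-five (English words)
seven hundred thirty-five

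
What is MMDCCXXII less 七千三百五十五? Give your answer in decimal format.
Convert MMDCCXXII (Roman numeral) → 1000 + 1000 + 500 + 100 + 100 + 10 + 10 + 1 + 1 = 2722 (decimal)
Convert 七千三百五十五 (Chinese numeral) → 7×1000 + 3×100 + 5×10 + 5 = 7355 (decimal)
Compute 2722 - 7355 = -4633
-4633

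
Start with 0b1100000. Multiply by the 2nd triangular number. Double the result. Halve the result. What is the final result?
Convert 0b1100000 (binary) → 64 + 32 = 96 (decimal)
Start: 96
Convert the 2nd triangular number (triangular index) → 2×3/2 = 3 (decimal)
96 × 3 = 288
288 × 2 = 576
576 ÷ 2 = 288
288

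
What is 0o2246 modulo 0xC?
Convert 0o2246 (octal) → 2×512 + 2×64 + 4×8 + 6 = 1190 (decimal)
Convert 0xC (hexadecimal) → 12 (decimal)
Compute 1190 mod 12 = 2
2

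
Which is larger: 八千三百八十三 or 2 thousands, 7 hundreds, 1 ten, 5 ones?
Convert 八千三百八十三 (Chinese numeral) → 8×1000 + 3×100 + 8×10 + 3 = 8383 (decimal)
Convert 2 thousands, 7 hundreds, 1 ten, 5 ones (place-value notation) → 2×1000 + 7×100 + 1×10 + 5 = 2715 (decimal)
Compare 8383 vs 2715: larger = 8383
8383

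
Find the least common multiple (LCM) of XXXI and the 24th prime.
Convert XXXI (Roman numeral) → 10 + 10 + 10 + 1 = 31 (decimal)
Convert the 24th prime (prime index) → 89 (decimal)
Compute lcm(31, 89) = 2759
2759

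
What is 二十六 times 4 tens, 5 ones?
Convert 二十六 (Chinese numeral) → 2×10 + 6 = 26 (decimal)
Convert 4 tens, 5 ones (place-value notation) → 4×10 + 5 = 45 (decimal)
Compute 26 × 45 = 1170
1170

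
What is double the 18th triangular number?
The 18th triangular number = 18×19/2 = 171
Compute 171 × 2 = 342
342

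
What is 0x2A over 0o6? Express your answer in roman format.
Convert 0x2A (hexadecimal) → 2×16 + 10 = 42 (decimal)
Convert 0o6 (octal) → 6 (decimal)
Compute 42 ÷ 6 = 7
Convert 7 (decimal) → 7 = 5 + 1 + 1 → VII (Roman numeral)
VII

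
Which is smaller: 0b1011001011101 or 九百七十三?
Convert 0b1011001011101 (binary) → 4096 + 1024 + 512 + 64 + 16 + 8 + 4 + 1 = 5725 (decimal)
Convert 九百七十三 (Chinese numeral) → 9×100 + 7×10 + 3 = 973 (decimal)
Compare 5725 vs 973: smaller = 973
973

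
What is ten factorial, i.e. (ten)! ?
Convert ten (English words) → 10 (decimal)
Compute 10! = 3628800
3628800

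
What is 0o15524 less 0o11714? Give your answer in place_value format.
Convert 0o15524 (octal) → 1×4096 + 5×512 + 5×64 + 2×8 + 4 = 6996 (decimal)
Convert 0o11714 (octal) → 1×4096 + 1×512 + 7×64 + 1×8 + 4 = 5068 (decimal)
Compute 6996 - 5068 = 1928
Convert 1928 (decimal) → 1928 = 1×1000 + 9×100 + 2×10 + 8 → 1 thousand, 9 hundreds, 2 tens, 8 ones (place-value notation)
1 thousand, 9 hundreds, 2 tens, 8 ones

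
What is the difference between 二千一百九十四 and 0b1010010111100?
Convert 二千一百九十四 (Chinese numeral) → 2×1000 + 1×100 + 9×10 + 4 = 2194 (decimal)
Convert 0b1010010111100 (binary) → 4096 + 1024 + 128 + 32 + 16 + 8 + 4 = 5308 (decimal)
Difference: |2194 - 5308| = 3114
3114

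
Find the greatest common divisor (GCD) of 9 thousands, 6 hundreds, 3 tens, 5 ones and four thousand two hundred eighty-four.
Convert 9 thousands, 6 hundreds, 3 tens, 5 ones (place-value notation) → 9×1000 + 6×100 + 3×10 + 5 = 9635 (decimal)
Convert four thousand two hundred eighty-four (English words) → 4×1000 + 2×100 + 84 = 4284 (decimal)
Compute gcd(9635, 4284) = 1
1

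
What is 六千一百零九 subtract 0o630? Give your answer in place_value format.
Convert 六千一百零九 (Chinese numeral) → 6×1000 + 1×100 + 9 = 6109 (decimal)
Convert 0o630 (octal) → 6×64 + 3×8 = 408 (decimal)
Compute 6109 - 408 = 5701
Convert 5701 (decimal) → 5701 = 5×1000 + 7×100 + 1 → 5 thousands, 7 hundreds, 1 one (place-value notation)
5 thousands, 7 hundreds, 1 one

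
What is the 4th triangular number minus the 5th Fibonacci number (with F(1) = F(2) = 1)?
The 4th triangular number = 4×5/2 = 10
Convert the 5th Fibonacci number (with F(1) = F(2) = 1) (Fibonacci index) → 1, 1, 2, 3, 5 → 5 (decimal)
Compute 10 - 5 = 5
5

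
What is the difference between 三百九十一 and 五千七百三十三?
Convert 三百九十一 (Chinese numeral) → 3×100 + 9×10 + 1 = 391 (decimal)
Convert 五千七百三十三 (Chinese numeral) → 5×1000 + 7×100 + 3×10 + 3 = 5733 (decimal)
Difference: |391 - 5733| = 5342
5342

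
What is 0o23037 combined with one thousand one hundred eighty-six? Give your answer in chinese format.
Convert 0o23037 (octal) → 2×4096 + 3×512 + 3×8 + 7 = 9759 (decimal)
Convert one thousand one hundred eighty-six (English words) → 1×1000 + 1×100 + 86 = 1186 (decimal)
Compute 9759 + 1186 = 10945
Convert 10945 (decimal) → 10945 = 1×10000 + 9×100 + 4×10 + 5 → 一万零九百四十五 (Chinese numeral)
一万零九百四十五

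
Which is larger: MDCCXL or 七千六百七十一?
Convert MDCCXL (Roman numeral) → 1000 + 500 + 100 + 100 + 40 = 1740 (decimal)
Convert 七千六百七十一 (Chinese numeral) → 7×1000 + 6×100 + 7×10 + 1 = 7671 (decimal)
Compare 1740 vs 7671: larger = 7671
7671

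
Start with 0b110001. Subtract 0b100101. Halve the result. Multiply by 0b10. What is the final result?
Convert 0b110001 (binary) → 32 + 16 + 1 = 49 (decimal)
Start: 49
Convert 0b100101 (binary) → 32 + 4 + 1 = 37 (decimal)
49 - 37 = 12
12 ÷ 2 = 6
Convert 0b10 (binary) → 2 (decimal)
6 × 2 = 12
12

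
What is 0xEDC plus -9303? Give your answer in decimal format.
Convert 0xEDC (hexadecimal) → 14×256 + 13×16 + 12 = 3804 (decimal)
Compute 3804 + -9303 = -5499
-5499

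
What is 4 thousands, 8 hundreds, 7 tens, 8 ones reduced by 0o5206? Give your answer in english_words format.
Convert 4 thousands, 8 hundreds, 7 tens, 8 ones (place-value notation) → 4×1000 + 8×100 + 7×10 + 8 = 4878 (decimal)
Convert 0o5206 (octal) → 5×512 + 2×64 + 6 = 2694 (decimal)
Compute 4878 - 2694 = 2184
Convert 2184 (decimal) → 2184 = 2×1000 + 1×100 + 84 → two thousand one hundred eighty-four (English words)
two thousand one hundred eighty-four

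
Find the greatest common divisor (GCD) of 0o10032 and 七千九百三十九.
Convert 0o10032 (octal) → 1×4096 + 3×8 + 2 = 4122 (decimal)
Convert 七千九百三十九 (Chinese numeral) → 7×1000 + 9×100 + 3×10 + 9 = 7939 (decimal)
Compute gcd(4122, 7939) = 1
1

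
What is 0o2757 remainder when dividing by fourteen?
Convert 0o2757 (octal) → 2×512 + 7×64 + 5×8 + 7 = 1519 (decimal)
Convert fourteen (English words) → 14 (decimal)
Compute 1519 mod 14 = 7
7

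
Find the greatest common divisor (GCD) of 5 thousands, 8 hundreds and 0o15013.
Convert 5 thousands, 8 hundreds (place-value notation) → 5×1000 + 8×100 = 5800 (decimal)
Convert 0o15013 (octal) → 1×4096 + 5×512 + 1×8 + 3 = 6667 (decimal)
Compute gcd(5800, 6667) = 1
1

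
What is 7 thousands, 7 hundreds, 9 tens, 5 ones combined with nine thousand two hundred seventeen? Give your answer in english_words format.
Convert 7 thousands, 7 hundreds, 9 tens, 5 ones (place-value notation) → 7×1000 + 7×100 + 9×10 + 5 = 7795 (decimal)
Convert nine thousand two hundred seventeen (English words) → 9×1000 + 2×100 + 17 = 9217 (decimal)
Compute 7795 + 9217 = 17012
Convert 17012 (decimal) → 17012 = 17×1000 + 12 → seventeen thousand twelve (English words)
seventeen thousand twelve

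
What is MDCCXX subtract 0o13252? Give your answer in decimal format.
Convert MDCCXX (Roman numeral) → 1000 + 500 + 100 + 100 + 10 + 10 = 1720 (decimal)
Convert 0o13252 (octal) → 1×4096 + 3×512 + 2×64 + 5×8 + 2 = 5802 (decimal)
Compute 1720 - 5802 = -4082
-4082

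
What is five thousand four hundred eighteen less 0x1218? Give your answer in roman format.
Convert five thousand four hundred eighteen (English words) → 5×1000 + 4×100 + 18 = 5418 (decimal)
Convert 0x1218 (hexadecimal) → 1×4096 + 2×256 + 1×16 + 8 = 4632 (decimal)
Compute 5418 - 4632 = 786
Convert 786 (decimal) → 786 = 500 + 100 + 100 + 50 + 10 + 10 + 10 + 5 + 1 → DCCLXXXVI (Roman numeral)
DCCLXXXVI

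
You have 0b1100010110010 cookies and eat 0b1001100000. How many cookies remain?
Convert 0b1100010110010 (binary) → 4096 + 2048 + 128 + 32 + 16 + 2 = 6322 (decimal)
Convert 0b1001100000 (binary) → 512 + 64 + 32 = 608 (decimal)
Compute 6322 - 608 = 5714
5714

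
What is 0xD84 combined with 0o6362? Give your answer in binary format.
Convert 0xD84 (hexadecimal) → 13×256 + 8×16 + 4 = 3460 (decimal)
Convert 0o6362 (octal) → 6×512 + 3×64 + 6×8 + 2 = 3314 (decimal)
Compute 3460 + 3314 = 6774
Convert 6774 (decimal) → 6774 = 4096 + 2048 + 512 + 64 + 32 + 16 + 4 + 2 → 0b1101001110110 (binary)
0b1101001110110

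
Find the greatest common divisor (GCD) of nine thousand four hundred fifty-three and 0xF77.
Convert nine thousand four hundred fifty-three (English words) → 9×1000 + 4×100 + 53 = 9453 (decimal)
Convert 0xF77 (hexadecimal) → 15×256 + 7×16 + 7 = 3959 (decimal)
Compute gcd(9453, 3959) = 1
1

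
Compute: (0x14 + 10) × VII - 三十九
Convert 0x14 (hexadecimal) → 1×16 + 4 = 20 (decimal)
Convert VII (Roman numeral) → 5 + 1 + 1 = 7 (decimal)
Convert 三十九 (Chinese numeral) → 3×10 + 9 = 39 (decimal)
Expression in decimal: (20 + 10) × 7 - 39
Parentheses first: 20 + 10 = 30
Multiply: 30 × 7 = 210
Subtract: 210 - 39 = 171
171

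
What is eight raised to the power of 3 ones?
Convert eight (English words) → 8 (decimal)
Convert 3 ones (place-value notation) → 3 (decimal)
Compute 8 ^ 3 = 512
512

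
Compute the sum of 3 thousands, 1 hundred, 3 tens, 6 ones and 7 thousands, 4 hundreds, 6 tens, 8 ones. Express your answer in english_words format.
Convert 3 thousands, 1 hundred, 3 tens, 6 ones (place-value notation) → 3×1000 + 1×100 + 3×10 + 6 = 3136 (decimal)
Convert 7 thousands, 4 hundreds, 6 tens, 8 ones (place-value notation) → 7×1000 + 4×100 + 6×10 + 8 = 7468 (decimal)
Compute 3136 + 7468 = 10604
Convert 10604 (decimal) → 10604 = 10×1000 + 6×100 + 4 → ten thousand six hundred four (English words)
ten thousand six hundred four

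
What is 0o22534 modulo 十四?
Convert 0o22534 (octal) → 2×4096 + 2×512 + 5×64 + 3×8 + 4 = 9564 (decimal)
Convert 十四 (Chinese numeral) → 1×10 + 4 = 14 (decimal)
Compute 9564 mod 14 = 2
2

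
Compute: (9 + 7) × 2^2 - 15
Convert 2^2 (power) → 4 (decimal)
Expression in decimal: (9 + 7) × 4 - 15
Parentheses first: 9 + 7 = 16
Multiply: 16 × 4 = 64
Subtract: 64 - 15 = 49
49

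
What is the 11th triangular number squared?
The 11th triangular number = 11×12/2 = 66
Compute 66² = 66 × 66 = 4356
4356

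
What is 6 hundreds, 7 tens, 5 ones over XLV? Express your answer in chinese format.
Convert 6 hundreds, 7 tens, 5 ones (place-value notation) → 6×100 + 7×10 + 5 = 675 (decimal)
Convert XLV (Roman numeral) → 40 + 5 = 45 (decimal)
Compute 675 ÷ 45 = 15
Convert 15 (decimal) → 15 = 1×10 + 5 → 十五 (Chinese numeral)
十五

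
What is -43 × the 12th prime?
Convert the 12th prime (prime index) → 37 (decimal)
Compute -43 × 37 = -1591
-1591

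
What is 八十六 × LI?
Convert 八十六 (Chinese numeral) → 8×10 + 6 = 86 (decimal)
Convert LI (Roman numeral) → 50 + 1 = 51 (decimal)
Compute 86 × 51 = 4386
4386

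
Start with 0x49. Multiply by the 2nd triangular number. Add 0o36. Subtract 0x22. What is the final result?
Convert 0x49 (hexadecimal) → 4×16 + 9 = 73 (decimal)
Start: 73
Convert the 2nd triangular number (triangular index) → 2×3/2 = 3 (decimal)
73 × 3 = 219
Convert 0o36 (octal) → 3×8 + 6 = 30 (decimal)
219 + 30 = 249
Convert 0x22 (hexadecimal) → 2×16 + 2 = 34 (decimal)
249 - 34 = 215
215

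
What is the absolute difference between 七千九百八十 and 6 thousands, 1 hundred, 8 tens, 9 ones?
Convert 七千九百八十 (Chinese numeral) → 7×1000 + 9×100 + 8×10 = 7980 (decimal)
Convert 6 thousands, 1 hundred, 8 tens, 9 ones (place-value notation) → 6×1000 + 1×100 + 8×10 + 9 = 6189 (decimal)
Compute |7980 - 6189| = 1791
1791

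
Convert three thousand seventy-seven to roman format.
Convert three thousand seventy-seven (English words) → 3×1000 + 77 = 3077 (decimal)
Convert 3077 (decimal) → 3077 = 1000 + 1000 + 1000 + 50 + 10 + 10 + 5 + 1 + 1 → MMMLXXVII (Roman numeral)
MMMLXXVII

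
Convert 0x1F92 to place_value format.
Convert 0x1F92 (hexadecimal) → 1×4096 + 15×256 + 9×16 + 2 = 8082 (decimal)
Convert 8082 (decimal) → 8082 = 8×1000 + 8×10 + 2 → 8 thousands, 8 tens, 2 ones (place-value notation)
8 thousands, 8 tens, 2 ones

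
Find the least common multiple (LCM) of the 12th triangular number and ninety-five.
Convert the 12th triangular number (triangular index) → 12×13/2 = 78 (decimal)
Convert ninety-five (English words) → 95 (decimal)
Compute lcm(78, 95) = 7410
7410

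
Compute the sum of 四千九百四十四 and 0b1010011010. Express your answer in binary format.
Convert 四千九百四十四 (Chinese numeral) → 4×1000 + 9×100 + 4×10 + 4 = 4944 (decimal)
Convert 0b1010011010 (binary) → 512 + 128 + 16 + 8 + 2 = 666 (decimal)
Compute 4944 + 666 = 5610
Convert 5610 (decimal) → 5610 = 4096 + 1024 + 256 + 128 + 64 + 32 + 8 + 2 → 0b1010111101010 (binary)
0b1010111101010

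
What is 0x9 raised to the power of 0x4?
Convert 0x9 (hexadecimal) → 9 (decimal)
Convert 0x4 (hexadecimal) → 4 (decimal)
Compute 9 ^ 4 = 6561
6561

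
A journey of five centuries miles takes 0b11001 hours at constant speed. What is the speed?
Convert five centuries (colloquial) → 500 (decimal)
Convert 0b11001 (binary) → 16 + 8 + 1 = 25 (decimal)
Compute 500 ÷ 25 = 20
20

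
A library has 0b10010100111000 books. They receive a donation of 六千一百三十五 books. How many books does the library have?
Convert 0b10010100111000 (binary) → 8192 + 1024 + 256 + 32 + 16 + 8 = 9528 (decimal)
Convert 六千一百三十五 (Chinese numeral) → 6×1000 + 1×100 + 3×10 + 5 = 6135 (decimal)
Compute 9528 + 6135 = 15663
15663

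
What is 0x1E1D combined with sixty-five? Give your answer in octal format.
Convert 0x1E1D (hexadecimal) → 1×4096 + 14×256 + 1×16 + 13 = 7709 (decimal)
Convert sixty-five (English words) → 65 (decimal)
Compute 7709 + 65 = 7774
Convert 7774 (decimal) → 7774 = 1×4096 + 7×512 + 1×64 + 3×8 + 6 → 0o17136 (octal)
0o17136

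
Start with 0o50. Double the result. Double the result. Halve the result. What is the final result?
Convert 0o50 (octal) → 5×8 = 40 (decimal)
Start: 40
40 × 2 = 80
80 × 2 = 160
160 ÷ 2 = 80
80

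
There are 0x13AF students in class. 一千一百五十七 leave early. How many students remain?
Convert 0x13AF (hexadecimal) → 1×4096 + 3×256 + 10×16 + 15 = 5039 (decimal)
Convert 一千一百五十七 (Chinese numeral) → 1×1000 + 1×100 + 5×10 + 7 = 1157 (decimal)
Compute 5039 - 1157 = 3882
3882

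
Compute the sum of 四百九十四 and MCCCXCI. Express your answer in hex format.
Convert 四百九十四 (Chinese numeral) → 4×100 + 9×10 + 4 = 494 (decimal)
Convert MCCCXCI (Roman numeral) → 1000 + 100 + 100 + 100 + 90 + 1 = 1391 (decimal)
Compute 494 + 1391 = 1885
Convert 1885 (decimal) → 1885 = 7×256 + 5×16 + 13 → 0x75D (hexadecimal)
0x75D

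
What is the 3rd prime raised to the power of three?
Convert the 3rd prime (prime index) → 5 (decimal)
Convert three (English words) → 3 (decimal)
Compute 5 ^ 3 = 125
125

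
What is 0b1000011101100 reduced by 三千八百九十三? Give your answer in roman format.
Convert 0b1000011101100 (binary) → 4096 + 128 + 64 + 32 + 8 + 4 = 4332 (decimal)
Convert 三千八百九十三 (Chinese numeral) → 3×1000 + 8×100 + 9×10 + 3 = 3893 (decimal)
Compute 4332 - 3893 = 439
Convert 439 (decimal) → 439 = 400 + 10 + 10 + 10 + 9 → CDXXXIX (Roman numeral)
CDXXXIX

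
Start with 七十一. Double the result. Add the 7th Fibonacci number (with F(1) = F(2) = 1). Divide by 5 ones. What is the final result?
Convert 七十一 (Chinese numeral) → 7×10 + 1 = 71 (decimal)
Start: 71
71 × 2 = 142
Convert the 7th Fibonacci number (with F(1) = F(2) = 1) (Fibonacci index) → 1, 1, 2, 3, 5, 8, 13 → 13 (decimal)
142 + 13 = 155
Convert 5 ones (place-value notation) → 5 (decimal)
155 ÷ 5 = 31
31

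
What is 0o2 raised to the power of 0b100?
Convert 0o2 (octal) → 2 (decimal)
Convert 0b100 (binary) → 4 (decimal)
Compute 2 ^ 4 = 16
16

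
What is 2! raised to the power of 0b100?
Convert 2! (factorial) → 2 (decimal)
Convert 0b100 (binary) → 4 (decimal)
Compute 2 ^ 4 = 16
16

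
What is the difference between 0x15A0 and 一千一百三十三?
Convert 0x15A0 (hexadecimal) → 1×4096 + 5×256 + 10×16 = 5536 (decimal)
Convert 一千一百三十三 (Chinese numeral) → 1×1000 + 1×100 + 3×10 + 3 = 1133 (decimal)
Difference: |5536 - 1133| = 4403
4403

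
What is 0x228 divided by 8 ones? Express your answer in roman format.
Convert 0x228 (hexadecimal) → 2×256 + 2×16 + 8 = 552 (decimal)
Convert 8 ones (place-value notation) → 8 (decimal)
Compute 552 ÷ 8 = 69
Convert 69 (decimal) → 69 = 50 + 10 + 9 → LXIX (Roman numeral)
LXIX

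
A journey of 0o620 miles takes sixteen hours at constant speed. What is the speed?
Convert 0o620 (octal) → 6×64 + 2×8 = 400 (decimal)
Convert sixteen (English words) → 16 (decimal)
Compute 400 ÷ 16 = 25
25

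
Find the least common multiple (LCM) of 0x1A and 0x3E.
Convert 0x1A (hexadecimal) → 1×16 + 10 = 26 (decimal)
Convert 0x3E (hexadecimal) → 3×16 + 14 = 62 (decimal)
Compute lcm(26, 62) = 806
806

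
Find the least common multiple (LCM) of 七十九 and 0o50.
Convert 七十九 (Chinese numeral) → 7×10 + 9 = 79 (decimal)
Convert 0o50 (octal) → 5×8 = 40 (decimal)
Compute lcm(79, 40) = 3160
3160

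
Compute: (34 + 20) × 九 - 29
Convert 九 (Chinese numeral) → 9 (decimal)
Expression in decimal: (34 + 20) × 9 - 29
Parentheses first: 34 + 20 = 54
Multiply: 54 × 9 = 486
Subtract: 486 - 29 = 457
457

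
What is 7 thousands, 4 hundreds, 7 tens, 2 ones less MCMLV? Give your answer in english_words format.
Convert 7 thousands, 4 hundreds, 7 tens, 2 ones (place-value notation) → 7×1000 + 4×100 + 7×10 + 2 = 7472 (decimal)
Convert MCMLV (Roman numeral) → 1000 + 900 + 50 + 5 = 1955 (decimal)
Compute 7472 - 1955 = 5517
Convert 5517 (decimal) → 5517 = 5×1000 + 5×100 + 17 → five thousand five hundred seventeen (English words)
five thousand five hundred seventeen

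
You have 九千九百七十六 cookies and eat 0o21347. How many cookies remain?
Convert 九千九百七十六 (Chinese numeral) → 9×1000 + 9×100 + 7×10 + 6 = 9976 (decimal)
Convert 0o21347 (octal) → 2×4096 + 1×512 + 3×64 + 4×8 + 7 = 8935 (decimal)
Compute 9976 - 8935 = 1041
1041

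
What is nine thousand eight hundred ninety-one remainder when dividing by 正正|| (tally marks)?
Convert nine thousand eight hundred ninety-one (English words) → 9×1000 + 8×100 + 91 = 9891 (decimal)
Convert 正正|| (tally marks) → 5 + 5 + 2 = 12 (decimal)
Compute 9891 mod 12 = 3
3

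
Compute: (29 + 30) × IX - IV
Convert IX (Roman numeral) → 9 (decimal)
Convert IV (Roman numeral) → 4 (decimal)
Expression in decimal: (29 + 30) × 9 - 4
Parentheses first: 29 + 30 = 59
Multiply: 59 × 9 = 531
Subtract: 531 - 4 = 527
527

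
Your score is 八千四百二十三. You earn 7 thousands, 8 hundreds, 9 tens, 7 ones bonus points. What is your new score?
Convert 八千四百二十三 (Chinese numeral) → 8×1000 + 4×100 + 2×10 + 3 = 8423 (decimal)
Convert 7 thousands, 8 hundreds, 9 tens, 7 ones (place-value notation) → 7×1000 + 8×100 + 9×10 + 7 = 7897 (decimal)
Compute 8423 + 7897 = 16320
16320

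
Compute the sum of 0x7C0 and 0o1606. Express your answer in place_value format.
Convert 0x7C0 (hexadecimal) → 7×256 + 12×16 = 1984 (decimal)
Convert 0o1606 (octal) → 1×512 + 6×64 + 6 = 902 (decimal)
Compute 1984 + 902 = 2886
Convert 2886 (decimal) → 2886 = 2×1000 + 8×100 + 8×10 + 6 → 2 thousands, 8 hundreds, 8 tens, 6 ones (place-value notation)
2 thousands, 8 hundreds, 8 tens, 6 ones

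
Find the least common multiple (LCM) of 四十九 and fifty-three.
Convert 四十九 (Chinese numeral) → 4×10 + 9 = 49 (decimal)
Convert fifty-three (English words) → 53 (decimal)
Compute lcm(49, 53) = 2597
2597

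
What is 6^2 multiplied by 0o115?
Convert 6^2 (power) → 36 (decimal)
Convert 0o115 (octal) → 1×64 + 1×8 + 5 = 77 (decimal)
Compute 36 × 77 = 2772
2772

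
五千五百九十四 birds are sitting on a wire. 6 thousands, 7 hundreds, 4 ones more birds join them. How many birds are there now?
Convert 五千五百九十四 (Chinese numeral) → 5×1000 + 5×100 + 9×10 + 4 = 5594 (decimal)
Convert 6 thousands, 7 hundreds, 4 ones (place-value notation) → 6×1000 + 7×100 + 4 = 6704 (decimal)
Compute 5594 + 6704 = 12298
12298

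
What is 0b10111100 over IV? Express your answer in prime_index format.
Convert 0b10111100 (binary) → 128 + 32 + 16 + 8 + 4 = 188 (decimal)
Convert IV (Roman numeral) → 4 (decimal)
Compute 188 ÷ 4 = 47
Convert 47 (decimal) → the 15th prime (prime index)
the 15th prime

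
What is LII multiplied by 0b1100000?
Convert LII (Roman numeral) → 50 + 1 + 1 = 52 (decimal)
Convert 0b1100000 (binary) → 64 + 32 = 96 (decimal)
Compute 52 × 96 = 4992
4992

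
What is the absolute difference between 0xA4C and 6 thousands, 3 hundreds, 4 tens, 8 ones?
Convert 0xA4C (hexadecimal) → 10×256 + 4×16 + 12 = 2636 (decimal)
Convert 6 thousands, 3 hundreds, 4 tens, 8 ones (place-value notation) → 6×1000 + 3×100 + 4×10 + 8 = 6348 (decimal)
Compute |2636 - 6348| = 3712
3712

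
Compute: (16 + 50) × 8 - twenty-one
Convert twenty-one (English words) → 21 (decimal)
Expression in decimal: (16 + 50) × 8 - 21
Parentheses first: 16 + 50 = 66
Multiply: 66 × 8 = 528
Subtract: 528 - 21 = 507
507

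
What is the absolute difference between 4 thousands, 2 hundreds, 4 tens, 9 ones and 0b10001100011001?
Convert 4 thousands, 2 hundreds, 4 tens, 9 ones (place-value notation) → 4×1000 + 2×100 + 4×10 + 9 = 4249 (decimal)
Convert 0b10001100011001 (binary) → 8192 + 512 + 256 + 16 + 8 + 1 = 8985 (decimal)
Compute |4249 - 8985| = 4736
4736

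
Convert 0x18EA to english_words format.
Convert 0x18EA (hexadecimal) → 1×4096 + 8×256 + 14×16 + 10 = 6378 (decimal)
Convert 6378 (decimal) → 6378 = 6×1000 + 3×100 + 78 → six thousand three hundred seventy-eight (English words)
six thousand three hundred seventy-eight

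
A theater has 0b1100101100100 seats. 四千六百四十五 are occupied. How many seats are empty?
Convert 0b1100101100100 (binary) → 4096 + 2048 + 256 + 64 + 32 + 4 = 6500 (decimal)
Convert 四千六百四十五 (Chinese numeral) → 4×1000 + 6×100 + 4×10 + 5 = 4645 (decimal)
Compute 6500 - 4645 = 1855
1855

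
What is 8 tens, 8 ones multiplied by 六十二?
Convert 8 tens, 8 ones (place-value notation) → 8×10 + 8 = 88 (decimal)
Convert 六十二 (Chinese numeral) → 6×10 + 2 = 62 (decimal)
Compute 88 × 62 = 5456
5456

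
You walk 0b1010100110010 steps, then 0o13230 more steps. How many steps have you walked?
Convert 0b1010100110010 (binary) → 4096 + 1024 + 256 + 32 + 16 + 2 = 5426 (decimal)
Convert 0o13230 (octal) → 1×4096 + 3×512 + 2×64 + 3×8 = 5784 (decimal)
Compute 5426 + 5784 = 11210
11210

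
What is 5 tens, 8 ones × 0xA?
Convert 5 tens, 8 ones (place-value notation) → 5×10 + 8 = 58 (decimal)
Convert 0xA (hexadecimal) → 10 (decimal)
Compute 58 × 10 = 580
580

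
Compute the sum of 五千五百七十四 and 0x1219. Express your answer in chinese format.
Convert 五千五百七十四 (Chinese numeral) → 5×1000 + 5×100 + 7×10 + 4 = 5574 (decimal)
Convert 0x1219 (hexadecimal) → 1×4096 + 2×256 + 1×16 + 9 = 4633 (decimal)
Compute 5574 + 4633 = 10207
Convert 10207 (decimal) → 10207 = 1×10000 + 2×100 + 7 → 一万零二百零七 (Chinese numeral)
一万零二百零七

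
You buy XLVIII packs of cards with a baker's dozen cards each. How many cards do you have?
Convert a baker's dozen (colloquial) → 13 (decimal)
Convert XLVIII (Roman numeral) → 40 + 5 + 1 + 1 + 1 = 48 (decimal)
Compute 13 × 48 = 624
624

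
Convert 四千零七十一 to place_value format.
Convert 四千零七十一 (Chinese numeral) → 4×1000 + 7×10 + 1 = 4071 (decimal)
Convert 4071 (decimal) → 4071 = 4×1000 + 7×10 + 1 → 4 thousands, 7 tens, 1 one (place-value notation)
4 thousands, 7 tens, 1 one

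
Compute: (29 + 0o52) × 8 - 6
Convert 0o52 (octal) → 5×8 + 2 = 42 (decimal)
Expression in decimal: (29 + 42) × 8 - 6
Parentheses first: 29 + 42 = 71
Multiply: 71 × 8 = 568
Subtract: 568 - 6 = 562
562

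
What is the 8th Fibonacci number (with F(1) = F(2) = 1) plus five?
The 8th Fibonacci number (with F(1) = F(2) = 1): 1, 1, 2, 3, 5, 8, 13, 21 → 21
Convert five (English words) → 5 (decimal)
Compute 21 + 5 = 26
26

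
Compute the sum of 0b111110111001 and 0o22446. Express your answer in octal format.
Convert 0b111110111001 (binary) → 2048 + 1024 + 512 + 256 + 128 + 32 + 16 + 8 + 1 = 4025 (decimal)
Convert 0o22446 (octal) → 2×4096 + 2×512 + 4×64 + 4×8 + 6 = 9510 (decimal)
Compute 4025 + 9510 = 13535
Convert 13535 (decimal) → 13535 = 3×4096 + 2×512 + 3×64 + 3×8 + 7 → 0o32337 (octal)
0o32337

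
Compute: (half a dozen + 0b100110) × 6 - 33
Convert half a dozen (colloquial) → 6 (decimal)
Convert 0b100110 (binary) → 32 + 4 + 2 = 38 (decimal)
Expression in decimal: (6 + 38) × 6 - 33
Parentheses first: 6 + 38 = 44
Multiply: 44 × 6 = 264
Subtract: 264 - 33 = 231
231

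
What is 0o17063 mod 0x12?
Convert 0o17063 (octal) → 1×4096 + 7×512 + 6×8 + 3 = 7731 (decimal)
Convert 0x12 (hexadecimal) → 1×16 + 2 = 18 (decimal)
Compute 7731 mod 18 = 9
9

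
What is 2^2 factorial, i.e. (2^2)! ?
Convert 2^2 (power) → 4 (decimal)
Compute 4! = 24
24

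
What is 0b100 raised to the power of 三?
Convert 0b100 (binary) → 4 (decimal)
Convert 三 (Chinese numeral) → 3 (decimal)
Compute 4 ^ 3 = 64
64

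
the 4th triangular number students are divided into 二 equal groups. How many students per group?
Convert the 4th triangular number (triangular index) → 4×5/2 = 10 (decimal)
Convert 二 (Chinese numeral) → 2 (decimal)
Compute 10 ÷ 2 = 5
5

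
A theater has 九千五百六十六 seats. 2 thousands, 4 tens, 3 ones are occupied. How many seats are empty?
Convert 九千五百六十六 (Chinese numeral) → 9×1000 + 5×100 + 6×10 + 6 = 9566 (decimal)
Convert 2 thousands, 4 tens, 3 ones (place-value notation) → 2×1000 + 4×10 + 3 = 2043 (decimal)
Compute 9566 - 2043 = 7523
7523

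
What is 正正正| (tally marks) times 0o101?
Convert 正正正| (tally marks) → 5 + 5 + 5 + 1 = 16 (decimal)
Convert 0o101 (octal) → 1×64 + 1 = 65 (decimal)
Compute 16 × 65 = 1040
1040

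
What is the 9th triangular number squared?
The 9th triangular number = 9×10/2 = 45
Compute 45² = 45 × 45 = 2025
2025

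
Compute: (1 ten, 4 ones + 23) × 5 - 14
Convert 1 ten, 4 ones (place-value notation) → 1×10 + 4 = 14 (decimal)
Expression in decimal: (14 + 23) × 5 - 14
Parentheses first: 14 + 23 = 37
Multiply: 37 × 5 = 185
Subtract: 185 - 14 = 171
171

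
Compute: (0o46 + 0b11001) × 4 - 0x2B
Convert 0o46 (octal) → 4×8 + 6 = 38 (decimal)
Convert 0b11001 (binary) → 16 + 8 + 1 = 25 (decimal)
Convert 0x2B (hexadecimal) → 2×16 + 11 = 43 (decimal)
Expression in decimal: (38 + 25) × 4 - 43
Parentheses first: 38 + 25 = 63
Multiply: 63 × 4 = 252
Subtract: 252 - 43 = 209
209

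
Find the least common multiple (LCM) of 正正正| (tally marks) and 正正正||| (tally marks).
Convert 正正正| (tally marks) → 5 + 5 + 5 + 1 = 16 (decimal)
Convert 正正正||| (tally marks) → 5 + 5 + 5 + 3 = 18 (decimal)
Compute lcm(16, 18) = 144
144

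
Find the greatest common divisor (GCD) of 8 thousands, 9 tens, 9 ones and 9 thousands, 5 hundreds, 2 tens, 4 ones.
Convert 8 thousands, 9 tens, 9 ones (place-value notation) → 8×1000 + 9×10 + 9 = 8099 (decimal)
Convert 9 thousands, 5 hundreds, 2 tens, 4 ones (place-value notation) → 9×1000 + 5×100 + 2×10 + 4 = 9524 (decimal)
Compute gcd(8099, 9524) = 1
1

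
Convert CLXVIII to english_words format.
Convert CLXVIII (Roman numeral) → 100 + 50 + 10 + 5 + 1 + 1 + 1 = 168 (decimal)
Convert 168 (decimal) → 168 = 1×100 + 68 → one hundred sixty-eight (English words)
one hundred sixty-eight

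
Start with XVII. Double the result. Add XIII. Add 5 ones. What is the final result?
Convert XVII (Roman numeral) → 10 + 5 + 1 + 1 = 17 (decimal)
Start: 17
17 × 2 = 34
Convert XIII (Roman numeral) → 10 + 1 + 1 + 1 = 13 (decimal)
34 + 13 = 47
Convert 5 ones (place-value notation) → 5 (decimal)
47 + 5 = 52
52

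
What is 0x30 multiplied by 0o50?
Convert 0x30 (hexadecimal) → 3×16 = 48 (decimal)
Convert 0o50 (octal) → 5×8 = 40 (decimal)
Compute 48 × 40 = 1920
1920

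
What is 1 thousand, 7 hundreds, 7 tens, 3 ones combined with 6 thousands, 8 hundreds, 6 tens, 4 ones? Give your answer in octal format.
Convert 1 thousand, 7 hundreds, 7 tens, 3 ones (place-value notation) → 1×1000 + 7×100 + 7×10 + 3 = 1773 (decimal)
Convert 6 thousands, 8 hundreds, 6 tens, 4 ones (place-value notation) → 6×1000 + 8×100 + 6×10 + 4 = 6864 (decimal)
Compute 1773 + 6864 = 8637
Convert 8637 (decimal) → 8637 = 2×4096 + 6×64 + 7×8 + 5 → 0o20675 (octal)
0o20675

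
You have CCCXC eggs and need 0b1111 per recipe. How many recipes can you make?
Convert CCCXC (Roman numeral) → 100 + 100 + 100 + 90 = 390 (decimal)
Convert 0b1111 (binary) → 8 + 4 + 2 + 1 = 15 (decimal)
Compute 390 ÷ 15 = 26
26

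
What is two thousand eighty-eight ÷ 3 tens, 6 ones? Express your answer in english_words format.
Convert two thousand eighty-eight (English words) → 2×1000 + 88 = 2088 (decimal)
Convert 3 tens, 6 ones (place-value notation) → 3×10 + 6 = 36 (decimal)
Compute 2088 ÷ 36 = 58
Convert 58 (decimal) → fifty-eight (English words)
fifty-eight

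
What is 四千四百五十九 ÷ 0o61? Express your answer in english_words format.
Convert 四千四百五十九 (Chinese numeral) → 4×1000 + 4×100 + 5×10 + 9 = 4459 (decimal)
Convert 0o61 (octal) → 6×8 + 1 = 49 (decimal)
Compute 4459 ÷ 49 = 91
Convert 91 (decimal) → ninety-one (English words)
ninety-one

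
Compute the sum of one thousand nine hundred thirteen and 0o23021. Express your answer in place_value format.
Convert one thousand nine hundred thirteen (English words) → 1×1000 + 9×100 + 13 = 1913 (decimal)
Convert 0o23021 (octal) → 2×4096 + 3×512 + 2×8 + 1 = 9745 (decimal)
Compute 1913 + 9745 = 11658
Convert 11658 (decimal) → 11658 = 11×1000 + 6×100 + 5×10 + 8 → 11 thousands, 6 hundreds, 5 tens, 8 ones (place-value notation)
11 thousands, 6 hundreds, 5 tens, 8 ones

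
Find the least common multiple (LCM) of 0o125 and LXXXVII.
Convert 0o125 (octal) → 1×64 + 2×8 + 5 = 85 (decimal)
Convert LXXXVII (Roman numeral) → 50 + 10 + 10 + 10 + 5 + 1 + 1 = 87 (decimal)
Compute lcm(85, 87) = 7395
7395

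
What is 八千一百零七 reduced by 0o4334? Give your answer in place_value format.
Convert 八千一百零七 (Chinese numeral) → 8×1000 + 1×100 + 7 = 8107 (decimal)
Convert 0o4334 (octal) → 4×512 + 3×64 + 3×8 + 4 = 2268 (decimal)
Compute 8107 - 2268 = 5839
Convert 5839 (decimal) → 5839 = 5×1000 + 8×100 + 3×10 + 9 → 5 thousands, 8 hundreds, 3 tens, 9 ones (place-value notation)
5 thousands, 8 hundreds, 3 tens, 9 ones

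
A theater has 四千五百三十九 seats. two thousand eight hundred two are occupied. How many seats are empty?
Convert 四千五百三十九 (Chinese numeral) → 4×1000 + 5×100 + 3×10 + 9 = 4539 (decimal)
Convert two thousand eight hundred two (English words) → 2×1000 + 8×100 + 2 = 2802 (decimal)
Compute 4539 - 2802 = 1737
1737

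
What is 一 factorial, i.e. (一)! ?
Convert 一 (Chinese numeral) → 1 (decimal)
Compute 1! = 1
1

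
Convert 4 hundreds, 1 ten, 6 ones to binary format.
Convert 4 hundreds, 1 ten, 6 ones (place-value notation) → 4×100 + 1×10 + 6 = 416 (decimal)
Convert 416 (decimal) → 416 = 256 + 128 + 32 → 0b110100000 (binary)
0b110100000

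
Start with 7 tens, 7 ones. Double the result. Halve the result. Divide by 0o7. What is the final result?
Convert 7 tens, 7 ones (place-value notation) → 7×10 + 7 = 77 (decimal)
Start: 77
77 × 2 = 154
154 ÷ 2 = 77
Convert 0o7 (octal) → 7 (decimal)
77 ÷ 7 = 11
11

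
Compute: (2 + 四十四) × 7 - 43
Convert 四十四 (Chinese numeral) → 4×10 + 4 = 44 (decimal)
Expression in decimal: (2 + 44) × 7 - 43
Parentheses first: 2 + 44 = 46
Multiply: 46 × 7 = 322
Subtract: 322 - 43 = 279
279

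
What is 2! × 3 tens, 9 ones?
Convert 2! (factorial) → 2 (decimal)
Convert 3 tens, 9 ones (place-value notation) → 3×10 + 9 = 39 (decimal)
Compute 2 × 39 = 78
78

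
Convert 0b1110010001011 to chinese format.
Convert 0b1110010001011 (binary) → 4096 + 2048 + 1024 + 128 + 8 + 2 + 1 = 7307 (decimal)
Convert 7307 (decimal) → 7307 = 7×1000 + 3×100 + 7 → 七千三百零七 (Chinese numeral)
七千三百零七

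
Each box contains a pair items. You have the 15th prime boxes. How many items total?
Convert a pair (colloquial) → 2 (decimal)
Convert the 15th prime (prime index) → 47 (decimal)
Compute 2 × 47 = 94
94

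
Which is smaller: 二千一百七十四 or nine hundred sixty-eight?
Convert 二千一百七十四 (Chinese numeral) → 2×1000 + 1×100 + 7×10 + 4 = 2174 (decimal)
Convert nine hundred sixty-eight (English words) → 9×100 + 68 = 968 (decimal)
Compare 2174 vs 968: smaller = 968
968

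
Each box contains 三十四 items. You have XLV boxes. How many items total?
Convert 三十四 (Chinese numeral) → 3×10 + 4 = 34 (decimal)
Convert XLV (Roman numeral) → 40 + 5 = 45 (decimal)
Compute 34 × 45 = 1530
1530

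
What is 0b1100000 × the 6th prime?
Convert 0b1100000 (binary) → 64 + 32 = 96 (decimal)
Convert the 6th prime (prime index) → 13 (decimal)
Compute 96 × 13 = 1248
1248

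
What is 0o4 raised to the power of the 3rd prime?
Convert 0o4 (octal) → 4 (decimal)
Convert the 3rd prime (prime index) → 5 (decimal)
Compute 4 ^ 5 = 1024
1024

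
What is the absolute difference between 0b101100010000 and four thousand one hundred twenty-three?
Convert 0b101100010000 (binary) → 2048 + 512 + 256 + 16 = 2832 (decimal)
Convert four thousand one hundred twenty-three (English words) → 4×1000 + 1×100 + 23 = 4123 (decimal)
Compute |2832 - 4123| = 1291
1291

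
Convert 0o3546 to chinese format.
Convert 0o3546 (octal) → 3×512 + 5×64 + 4×8 + 6 = 1894 (decimal)
Convert 1894 (decimal) → 1894 = 1×1000 + 8×100 + 9×10 + 4 → 一千八百九十四 (Chinese numeral)
一千八百九十四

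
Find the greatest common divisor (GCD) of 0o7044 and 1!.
Convert 0o7044 (octal) → 7×512 + 4×8 + 4 = 3620 (decimal)
Convert 1! (factorial) → 1 (decimal)
Compute gcd(3620, 1) = 1
1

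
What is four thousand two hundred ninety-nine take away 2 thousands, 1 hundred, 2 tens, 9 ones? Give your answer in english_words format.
Convert four thousand two hundred ninety-nine (English words) → 4×1000 + 2×100 + 99 = 4299 (decimal)
Convert 2 thousands, 1 hundred, 2 tens, 9 ones (place-value notation) → 2×1000 + 1×100 + 2×10 + 9 = 2129 (decimal)
Compute 4299 - 2129 = 2170
Convert 2170 (decimal) → 2170 = 2×1000 + 1×100 + 70 → two thousand one hundred seventy (English words)
two thousand one hundred seventy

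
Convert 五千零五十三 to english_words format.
Convert 五千零五十三 (Chinese numeral) → 5×1000 + 5×10 + 3 = 5053 (decimal)
Convert 5053 (decimal) → 5053 = 5×1000 + 53 → five thousand fifty-three (English words)
five thousand fifty-three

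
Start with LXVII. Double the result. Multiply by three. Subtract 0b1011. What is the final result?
Convert LXVII (Roman numeral) → 50 + 10 + 5 + 1 + 1 = 67 (decimal)
Start: 67
67 × 2 = 134
Convert three (English words) → 3 (decimal)
134 × 3 = 402
Convert 0b1011 (binary) → 8 + 2 + 1 = 11 (decimal)
402 - 11 = 391
391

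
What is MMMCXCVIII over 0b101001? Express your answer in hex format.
Convert MMMCXCVIII (Roman numeral) → 1000 + 1000 + 1000 + 100 + 90 + 5 + 1 + 1 + 1 = 3198 (decimal)
Convert 0b101001 (binary) → 32 + 8 + 1 = 41 (decimal)
Compute 3198 ÷ 41 = 78
Convert 78 (decimal) → 78 = 4×16 + 14 → 0x4E (hexadecimal)
0x4E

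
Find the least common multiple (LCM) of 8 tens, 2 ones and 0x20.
Convert 8 tens, 2 ones (place-value notation) → 8×10 + 2 = 82 (decimal)
Convert 0x20 (hexadecimal) → 2×16 = 32 (decimal)
Compute lcm(82, 32) = 1312
1312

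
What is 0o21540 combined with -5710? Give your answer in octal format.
Convert 0o21540 (octal) → 2×4096 + 1×512 + 5×64 + 4×8 = 9056 (decimal)
Compute 9056 + -5710 = 3346
Convert 3346 (decimal) → 3346 = 6×512 + 4×64 + 2×8 + 2 → 0o6422 (octal)
0o6422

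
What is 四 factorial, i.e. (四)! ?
Convert 四 (Chinese numeral) → 4 (decimal)
Compute 4! = 24
24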